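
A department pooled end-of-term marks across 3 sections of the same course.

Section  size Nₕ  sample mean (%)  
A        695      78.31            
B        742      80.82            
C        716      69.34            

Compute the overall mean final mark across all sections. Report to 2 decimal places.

x̄_st = (Σ Nₕx̄ₕ) / (Σ Nₕ) = (695·78.31 + 742·80.82 + 716·69.34) / 2153
= 164041.33 / 2153 = 76.1920... → 76.19.

76.19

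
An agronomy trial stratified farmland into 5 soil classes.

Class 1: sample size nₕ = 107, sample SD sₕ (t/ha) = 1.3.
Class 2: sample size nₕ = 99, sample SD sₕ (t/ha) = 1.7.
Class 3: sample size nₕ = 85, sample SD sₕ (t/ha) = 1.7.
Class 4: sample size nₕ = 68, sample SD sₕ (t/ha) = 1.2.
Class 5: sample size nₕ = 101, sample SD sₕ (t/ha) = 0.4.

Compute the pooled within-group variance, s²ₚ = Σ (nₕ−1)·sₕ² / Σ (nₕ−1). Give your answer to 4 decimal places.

1: (107−1)·1.3² = 106·1.69 = 179.14
2: (99−1)·1.7² = 98·2.89 = 283.22
3: (85−1)·1.7² = 84·2.89 = 242.76
4: (68−1)·1.2² = 67·1.44 = 96.48
5: (101−1)·0.4² = 100·0.16 = 16
Numerator = 817.6; denominator = Σ(nₕ−1) = 455.
s²ₚ = 817.6/455 = 1.796923... → 1.7969.

1.7969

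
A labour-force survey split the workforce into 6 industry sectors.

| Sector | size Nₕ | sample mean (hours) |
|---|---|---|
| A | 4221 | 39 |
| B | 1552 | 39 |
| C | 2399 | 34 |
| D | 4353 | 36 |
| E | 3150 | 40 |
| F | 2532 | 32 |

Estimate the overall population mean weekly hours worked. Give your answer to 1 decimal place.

36.8

N = 18207; weights Wₕ = Nₕ/N = (0.2318, 0.0852, 0.1318, 0.2391, 0.1730, 0.1391).
x̄_st = Σ Wₕ·x̄ₕ = 0.2318·39 + 0.0852·39 + 0.1318·34 + 0.2391·36 + 0.1730·40 + 0.1391·32 ≈ 36.823...
→ 36.8.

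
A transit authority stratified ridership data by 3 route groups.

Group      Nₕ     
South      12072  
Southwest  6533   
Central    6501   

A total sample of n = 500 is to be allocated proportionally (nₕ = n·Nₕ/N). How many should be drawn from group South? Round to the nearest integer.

Share of group South = 12072/25106 = 0.48084.
Allocate 500 × 0.48084 = 240.421... → 240.

240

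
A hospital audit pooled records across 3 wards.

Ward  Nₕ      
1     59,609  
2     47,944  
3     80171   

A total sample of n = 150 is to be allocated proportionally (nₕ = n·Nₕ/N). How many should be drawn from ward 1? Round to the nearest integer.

48

N = 59609 + 47944 + 80171 = 187724.
n_1 = 150·59609/187724 = 47.630... → 48.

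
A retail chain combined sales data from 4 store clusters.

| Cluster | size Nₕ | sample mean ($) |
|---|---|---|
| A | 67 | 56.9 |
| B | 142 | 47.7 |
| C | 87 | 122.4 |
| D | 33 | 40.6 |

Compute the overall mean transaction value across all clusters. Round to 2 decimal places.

x̄_st = (Σ Nₕx̄ₕ) / (Σ Nₕ) = (67·56.9 + 142·47.7 + 87·122.4 + 33·40.6) / 329
= 22574.3 / 329 = 68.6149... → 68.61.

68.61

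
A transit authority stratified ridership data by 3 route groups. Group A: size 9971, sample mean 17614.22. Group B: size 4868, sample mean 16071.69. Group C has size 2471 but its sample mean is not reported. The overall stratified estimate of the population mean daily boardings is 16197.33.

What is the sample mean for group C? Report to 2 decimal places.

Σ Nₕx̄ₕ = N·μ, so 2471·x̄_C = 17310·16197.33 − (9971·17614.22 + 4868·16071.69).
= 280375782.3 − 253868374.54 = 26507407.76.
x̄_C = 26507407.76 / 2471 = 10727.4010... → 10727.40.

10727.40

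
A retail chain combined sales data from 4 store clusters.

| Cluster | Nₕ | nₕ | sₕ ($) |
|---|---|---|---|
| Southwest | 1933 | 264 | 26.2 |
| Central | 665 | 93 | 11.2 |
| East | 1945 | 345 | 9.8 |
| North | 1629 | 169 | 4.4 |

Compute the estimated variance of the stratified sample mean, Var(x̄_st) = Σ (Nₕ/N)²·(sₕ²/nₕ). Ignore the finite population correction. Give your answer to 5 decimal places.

0.30632

N = 6172. Term for each stratum: Wₕ²sₕ²/nₕ.
Var(x̄_st) = 0.25504131 + 0.01565830 + 0.02764524 + 0.00798011 = 0.30632496 → 0.30632.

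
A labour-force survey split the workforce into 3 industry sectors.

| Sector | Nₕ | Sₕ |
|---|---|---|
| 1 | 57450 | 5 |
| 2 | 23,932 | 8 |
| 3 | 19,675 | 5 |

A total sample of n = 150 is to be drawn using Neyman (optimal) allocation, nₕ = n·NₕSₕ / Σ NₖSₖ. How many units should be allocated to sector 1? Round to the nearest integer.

75

1: NₕSₕ = 57450·5 = 287250
2: NₕSₕ = 23932·8 = 191456
3: NₕSₕ = 19675·5 = 98375
Σ NₕSₕ = 577081.
n_1 = 150·287250/577081 = 74.665... → 75.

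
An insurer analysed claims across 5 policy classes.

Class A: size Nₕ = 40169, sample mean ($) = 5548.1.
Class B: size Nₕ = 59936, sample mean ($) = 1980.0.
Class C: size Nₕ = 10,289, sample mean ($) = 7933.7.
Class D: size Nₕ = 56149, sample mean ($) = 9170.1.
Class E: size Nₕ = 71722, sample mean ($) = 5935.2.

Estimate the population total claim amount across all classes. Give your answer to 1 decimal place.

1363741107.5

Estimate total by summing Nₕ·x̄ₕ over strata.
40169·5548.1 + 59936·1980.0 + 10289·7933.7 + 56149·9170.1 + 71722·5935.2 = 222861628.9 + 118673280 + 81629839.3 + 514891944.9 + 425684414.4 = 1363741107.5.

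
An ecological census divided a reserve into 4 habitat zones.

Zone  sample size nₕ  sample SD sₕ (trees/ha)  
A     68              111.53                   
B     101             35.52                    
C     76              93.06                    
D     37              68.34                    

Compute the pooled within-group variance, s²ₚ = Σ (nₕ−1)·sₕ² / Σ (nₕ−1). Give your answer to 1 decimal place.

6392.9

A: (68−1)·111.53² = 67·12438.9409 = 833409.0403
B: (101−1)·35.52² = 100·1261.6704 = 126167.04
C: (76−1)·93.06² = 75·8660.1636 = 649512.27
D: (37−1)·68.34² = 36·4670.3556 = 168132.8016
Numerator = 1777221.1519; denominator = Σ(nₕ−1) = 278.
s²ₚ = 1777221.1519/278 = 6392.882... → 6392.9.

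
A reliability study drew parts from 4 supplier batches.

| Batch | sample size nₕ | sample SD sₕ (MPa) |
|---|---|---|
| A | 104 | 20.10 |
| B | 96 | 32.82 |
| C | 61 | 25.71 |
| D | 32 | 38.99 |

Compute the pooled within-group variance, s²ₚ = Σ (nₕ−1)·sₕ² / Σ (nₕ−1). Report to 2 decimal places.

798.37

A: (104−1)·20.10² = 103·404.01 = 41613.03
B: (96−1)·32.82² = 95·1077.1524 = 102329.478
C: (61−1)·25.71² = 60·661.0041 = 39660.246
D: (32−1)·38.99² = 31·1520.2201 = 47126.8231
Numerator = 230729.5771; denominator = Σ(nₕ−1) = 289.
s²ₚ = 230729.5771/289 = 798.3722... → 798.37.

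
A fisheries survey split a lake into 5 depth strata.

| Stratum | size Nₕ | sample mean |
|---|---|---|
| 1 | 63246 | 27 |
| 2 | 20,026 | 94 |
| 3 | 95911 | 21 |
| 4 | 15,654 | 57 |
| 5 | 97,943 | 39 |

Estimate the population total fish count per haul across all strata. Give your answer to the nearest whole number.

10316272

1: 63246·27 = 1707642
2: 20026·94 = 1882444
3: 95911·21 = 2014131
4: 15654·57 = 892278
5: 97943·39 = 3819777
τ̂ = Σ Nₕx̄ₕ = 10316272.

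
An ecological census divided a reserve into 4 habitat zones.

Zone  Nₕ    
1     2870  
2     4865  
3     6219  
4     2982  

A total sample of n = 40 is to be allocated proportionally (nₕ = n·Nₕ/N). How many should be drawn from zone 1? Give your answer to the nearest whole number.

7

Share of zone 1 = 2870/16936 = 0.16946.
Allocate 40 × 0.16946 = 6.778... → 7.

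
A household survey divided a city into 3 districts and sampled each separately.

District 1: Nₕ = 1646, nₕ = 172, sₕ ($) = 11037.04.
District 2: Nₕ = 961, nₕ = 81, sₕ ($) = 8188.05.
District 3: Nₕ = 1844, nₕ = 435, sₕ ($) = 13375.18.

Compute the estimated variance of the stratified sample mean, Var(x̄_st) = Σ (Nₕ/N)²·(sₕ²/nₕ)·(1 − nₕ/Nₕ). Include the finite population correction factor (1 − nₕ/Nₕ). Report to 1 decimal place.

N = 4451; Wₕ = Nₕ/N.
district 1: (1646/4451)²·11037.04²/172·(1 − 172/1646) = 86733.9074
district 2: (961/4451)²·8188.05²/81·(1 − 81/961) = 35331.8863
district 3: (1844/4451)²·13375.18²/435·(1 − 435/1844) = 53934.5097
Sum = 176000.3034 → 176000.3.

176000.3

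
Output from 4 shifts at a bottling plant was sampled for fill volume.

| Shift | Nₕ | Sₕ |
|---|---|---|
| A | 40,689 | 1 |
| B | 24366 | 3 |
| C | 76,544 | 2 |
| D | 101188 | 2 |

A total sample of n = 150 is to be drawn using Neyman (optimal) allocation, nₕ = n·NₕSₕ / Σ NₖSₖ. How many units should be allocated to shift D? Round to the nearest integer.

65

Σ NₕSₕ = 40689·1 + 24366·3 + 76544·2 + 101188·2 = 469251.
Share for D: 202376/469251 = 0.43127.
n_D = 150 × 0.43127 = 64.691... → 65.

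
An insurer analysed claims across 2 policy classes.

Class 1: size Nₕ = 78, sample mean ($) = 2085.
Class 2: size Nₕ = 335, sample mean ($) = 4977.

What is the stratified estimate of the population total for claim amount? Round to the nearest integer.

1: 78·2085 = 162630
2: 335·4977 = 1667295
τ̂ = Σ Nₕx̄ₕ = 1829925.

1829925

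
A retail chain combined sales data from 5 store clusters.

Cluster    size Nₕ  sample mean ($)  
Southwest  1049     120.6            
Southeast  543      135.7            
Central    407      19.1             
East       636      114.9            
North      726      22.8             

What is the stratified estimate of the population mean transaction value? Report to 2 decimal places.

N = 1049 + 543 + 407 + 636 + 726 = 3361.
Overall mean = Σ (Nₕ/N)·x̄ₕ — weight by population share, not a simple average.
Σ Nₕx̄ₕ = 1049·120.6 + 543·135.7 + 407·19.1 + 636·114.9 + 726·22.8 = 126509.4 + 73685.1 + 7773.7 + 73076.4 + 16552.8 = 297597.4.
Divide by N: 297597.4 / 3361 = 88.5443... → 88.54.

88.54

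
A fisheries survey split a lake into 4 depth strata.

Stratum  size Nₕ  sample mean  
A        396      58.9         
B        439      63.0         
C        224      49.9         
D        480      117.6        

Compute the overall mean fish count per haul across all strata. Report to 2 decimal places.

N = 396 + 439 + 224 + 480 = 1539.
Overall mean = Σ (Nₕ/N)·x̄ₕ — weight by population share, not a simple average.
Σ Nₕx̄ₕ = 396·58.9 + 439·63.0 + 224·49.9 + 480·117.6 = 23324.4 + 27657 + 11177.6 + 56448 = 118607.
Divide by N: 118607 / 1539 = 77.0676... → 77.07.

77.07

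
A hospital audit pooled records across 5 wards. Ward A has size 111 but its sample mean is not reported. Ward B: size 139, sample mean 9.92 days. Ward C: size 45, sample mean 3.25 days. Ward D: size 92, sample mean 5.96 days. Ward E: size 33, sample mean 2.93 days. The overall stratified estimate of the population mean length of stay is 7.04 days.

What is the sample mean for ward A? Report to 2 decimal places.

Σ Nₕx̄ₕ = N·μ, so 111·x̄_A = 420·7.04 − (139·9.92 + 45·3.25 + 92·5.96 + 33·2.93).
= 2956.8 − 2170.14 = 786.66.
x̄_A = 786.66 / 111 = 7.0870... → 7.09.

7.09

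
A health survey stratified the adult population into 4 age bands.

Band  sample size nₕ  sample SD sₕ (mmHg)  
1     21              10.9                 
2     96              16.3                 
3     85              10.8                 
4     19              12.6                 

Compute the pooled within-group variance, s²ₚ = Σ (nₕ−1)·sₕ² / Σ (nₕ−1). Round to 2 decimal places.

185.59

Degrees of freedom: 20 + 95 + 84 + 18 = 217.
Σ(nₕ−1)sₕ² = 20·118.81 + 95·265.69 + 84·116.64 + 18·158.76 = 40272.19.
s²ₚ = 40272.19 / 217 = 185.5861... → 185.59.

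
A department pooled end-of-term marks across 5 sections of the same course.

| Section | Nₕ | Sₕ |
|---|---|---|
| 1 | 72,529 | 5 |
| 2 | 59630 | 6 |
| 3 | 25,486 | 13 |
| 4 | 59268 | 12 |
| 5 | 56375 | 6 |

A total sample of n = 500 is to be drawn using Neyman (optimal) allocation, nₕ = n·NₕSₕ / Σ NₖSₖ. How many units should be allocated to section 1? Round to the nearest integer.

86

Σ NₕSₕ = 72529·5 + 59630·6 + 25486·13 + 59268·12 + 56375·6 = 2101209.
Share for 1: 362645/2101209 = 0.17259.
n_1 = 500 × 0.17259 = 86.294... → 86.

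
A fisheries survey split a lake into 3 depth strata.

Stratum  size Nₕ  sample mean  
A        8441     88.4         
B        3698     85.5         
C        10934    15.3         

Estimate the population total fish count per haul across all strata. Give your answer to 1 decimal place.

1229653.6

A: 8441·88.4 = 746184.4
B: 3698·85.5 = 316179
C: 10934·15.3 = 167290.2
τ̂ = Σ Nₕx̄ₕ = 1229653.6.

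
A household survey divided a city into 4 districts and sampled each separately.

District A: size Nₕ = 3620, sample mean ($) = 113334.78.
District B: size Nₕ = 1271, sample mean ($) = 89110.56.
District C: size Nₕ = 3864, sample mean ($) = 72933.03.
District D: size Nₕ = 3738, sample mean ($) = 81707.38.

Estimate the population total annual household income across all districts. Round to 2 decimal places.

1110766839.72

A: 3620·113334.78 = 410271903.6
B: 1271·89110.56 = 113259521.76
C: 3864·72933.03 = 281813227.92
D: 3738·81707.38 = 305422186.44
τ̂ = Σ Nₕx̄ₕ = 1110766839.72.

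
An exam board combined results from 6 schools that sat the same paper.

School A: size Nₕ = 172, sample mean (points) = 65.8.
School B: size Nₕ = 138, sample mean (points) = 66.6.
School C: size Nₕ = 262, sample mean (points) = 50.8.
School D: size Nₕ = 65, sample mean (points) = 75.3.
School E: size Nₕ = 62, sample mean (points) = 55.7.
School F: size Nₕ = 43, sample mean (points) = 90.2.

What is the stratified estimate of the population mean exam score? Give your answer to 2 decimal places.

62.05

N = 742; weights Wₕ = Nₕ/N = (0.2318, 0.1860, 0.3531, 0.0876, 0.0836, 0.0580).
x̄_st = Σ Wₕ·x̄ₕ = 0.2318·65.8 + 0.1860·66.6 + 0.3531·50.8 + 0.0876·75.3 + 0.0836·55.7 + 0.0580·90.2 ≈ 62.0546...
→ 62.05.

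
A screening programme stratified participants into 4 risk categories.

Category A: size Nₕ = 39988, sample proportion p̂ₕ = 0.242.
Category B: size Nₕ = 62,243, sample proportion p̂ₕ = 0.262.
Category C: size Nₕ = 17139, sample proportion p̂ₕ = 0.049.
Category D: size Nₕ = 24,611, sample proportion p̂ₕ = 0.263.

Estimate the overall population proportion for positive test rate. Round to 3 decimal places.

0.231

N = 39988 + 62243 + 17139 + 24611 = 143981.
Overall proportion = Σ (Nₕ/N)·p̂ₕ.
Σ Nₕp̂ₕ = 9677.096 + 16307.666 + 839.811 + 6472.693 = 33297.266.
33297.266 / 143981 = 0.23126... → 0.231.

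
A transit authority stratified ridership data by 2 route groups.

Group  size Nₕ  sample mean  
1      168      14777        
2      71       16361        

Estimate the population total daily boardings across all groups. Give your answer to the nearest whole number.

1: 168·14777 = 2482536
2: 71·16361 = 1161631
τ̂ = Σ Nₕx̄ₕ = 3644167.

3644167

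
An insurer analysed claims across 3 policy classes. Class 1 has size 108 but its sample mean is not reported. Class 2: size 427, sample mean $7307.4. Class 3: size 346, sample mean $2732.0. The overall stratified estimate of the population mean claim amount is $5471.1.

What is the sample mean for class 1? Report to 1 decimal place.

N = 108 + 427 + 346 = 881.
Overall total = μ·N = 5471.1·881 = 4820039.1.
Subtract the known strata: 427·7307.4 + 346·2732.0 = 4065531.8.
Remaining total for class 1: 4820039.1 − 4065531.8 = 754507.3.
Divide by its size: 754507.3 / 108 = 6986.179... → 6986.2.

6986.2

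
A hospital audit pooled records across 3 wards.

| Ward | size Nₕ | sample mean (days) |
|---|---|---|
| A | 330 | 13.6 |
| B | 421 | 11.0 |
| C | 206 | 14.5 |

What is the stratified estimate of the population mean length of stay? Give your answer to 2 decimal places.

12.65

N = 330 + 421 + 206 = 957.
Overall mean = Σ (Nₕ/N)·x̄ₕ — weight by population share, not a simple average.
Σ Nₕx̄ₕ = 330·13.6 + 421·11.0 + 206·14.5 = 4488 + 4631 + 2987 = 12106.
Divide by N: 12106 / 957 = 12.6499... → 12.65.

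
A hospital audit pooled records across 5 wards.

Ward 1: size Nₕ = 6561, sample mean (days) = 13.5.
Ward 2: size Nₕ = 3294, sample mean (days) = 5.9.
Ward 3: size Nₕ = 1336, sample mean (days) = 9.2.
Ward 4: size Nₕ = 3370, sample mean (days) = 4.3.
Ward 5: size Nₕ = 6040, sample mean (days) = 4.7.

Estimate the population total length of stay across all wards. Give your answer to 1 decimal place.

163178.3

1: 6561·13.5 = 88573.5
2: 3294·5.9 = 19434.6
3: 1336·9.2 = 12291.2
4: 3370·4.3 = 14491
5: 6040·4.7 = 28388
τ̂ = Σ Nₕx̄ₕ = 163178.3.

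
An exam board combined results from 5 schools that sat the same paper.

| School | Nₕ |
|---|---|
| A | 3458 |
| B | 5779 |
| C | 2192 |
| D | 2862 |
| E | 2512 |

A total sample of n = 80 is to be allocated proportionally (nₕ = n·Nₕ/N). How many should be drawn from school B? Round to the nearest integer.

Share of school B = 5779/16803 = 0.34393.
Allocate 80 × 0.34393 = 27.514... → 28.

28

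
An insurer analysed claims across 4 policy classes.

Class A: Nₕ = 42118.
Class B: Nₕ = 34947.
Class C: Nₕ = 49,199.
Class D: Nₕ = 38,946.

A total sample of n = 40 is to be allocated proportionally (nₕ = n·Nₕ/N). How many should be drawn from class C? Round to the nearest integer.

12

Share of class C = 49199/165210 = 0.29780.
Allocate 40 × 0.29780 = 11.912... → 12.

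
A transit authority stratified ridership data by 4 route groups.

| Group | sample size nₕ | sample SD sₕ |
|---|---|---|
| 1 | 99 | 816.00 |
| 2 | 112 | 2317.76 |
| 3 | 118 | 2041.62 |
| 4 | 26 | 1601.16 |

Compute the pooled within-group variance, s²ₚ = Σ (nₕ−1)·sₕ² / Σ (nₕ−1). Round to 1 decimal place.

3456754.5

1: (99−1)·816.00² = 98·665856 = 65253888
2: (112−1)·2317.76² = 111·5372011.4176 = 596293267.3536
3: (118−1)·2041.62² = 117·4168212.2244 = 487680830.2548
4: (26−1)·1601.16² = 25·2563713.3456 = 64092833.64
Numerator = 1213320819.2484; denominator = Σ(nₕ−1) = 351.
s²ₚ = 1213320819.2484/351 = 3456754.471... → 3456754.5.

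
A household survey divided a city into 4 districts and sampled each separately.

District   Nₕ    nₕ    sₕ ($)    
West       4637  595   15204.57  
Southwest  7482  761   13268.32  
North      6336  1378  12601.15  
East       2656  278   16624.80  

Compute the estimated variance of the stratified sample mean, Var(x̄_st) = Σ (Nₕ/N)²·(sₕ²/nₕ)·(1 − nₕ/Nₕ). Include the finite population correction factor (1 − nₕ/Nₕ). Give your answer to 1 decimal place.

N = 21111. Term for each stratum: Wₕ²sₕ²/nₕ·(1−nₕ/Nₕ).
Var(x̄_st) = 16339.8142 + 26102.4460 + 8122.2289 + 14089.3310 = 64653.8200 → 64653.8.

64653.8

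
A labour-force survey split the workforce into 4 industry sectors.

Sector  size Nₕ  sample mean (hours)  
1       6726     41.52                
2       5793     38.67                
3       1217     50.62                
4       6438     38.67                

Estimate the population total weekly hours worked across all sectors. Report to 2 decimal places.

813840.83

Estimate total by summing Nₕ·x̄ₕ over strata.
6726·41.52 + 5793·38.67 + 1217·50.62 + 6438·38.67 = 279263.52 + 224015.31 + 61604.54 + 248957.46 = 813840.83.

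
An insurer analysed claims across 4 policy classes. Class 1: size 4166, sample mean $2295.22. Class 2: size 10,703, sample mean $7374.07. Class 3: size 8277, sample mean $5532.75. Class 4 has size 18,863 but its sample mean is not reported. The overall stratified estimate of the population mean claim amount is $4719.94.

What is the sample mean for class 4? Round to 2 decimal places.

3392.82

Σ Nₕx̄ₕ = N·μ, so 18863·x̄_4 = 42009·4719.94 − (4166·2295.22 + 10703·7374.07 + 8277·5532.75).
= 198279959.46 − 134281129.48 = 63998829.98.
x̄_4 = 63998829.98 / 18863 = 3392.8235... → 3392.82.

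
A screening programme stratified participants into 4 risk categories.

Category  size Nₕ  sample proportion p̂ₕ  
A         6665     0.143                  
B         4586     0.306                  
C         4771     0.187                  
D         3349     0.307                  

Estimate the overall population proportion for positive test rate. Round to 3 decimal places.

Wₕ = Nₕ/N with N = 19371: 0.3441, 0.2367, 0.2463, 0.1729.
p̂_st = 0.3441·0.143 + 0.2367·0.306 + 0.2463·0.187 + 0.1729·0.307 ≈ 0.22078... → 0.221.

0.221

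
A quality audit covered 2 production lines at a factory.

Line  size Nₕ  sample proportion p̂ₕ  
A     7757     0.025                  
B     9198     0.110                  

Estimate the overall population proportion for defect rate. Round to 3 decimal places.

0.071

N = 7757 + 9198 = 16955.
Overall proportion = Σ (Nₕ/N)·p̂ₕ.
Σ Nₕp̂ₕ = 193.925 + 1011.78 = 1205.705.
1205.705 / 16955 = 0.07111... → 0.071.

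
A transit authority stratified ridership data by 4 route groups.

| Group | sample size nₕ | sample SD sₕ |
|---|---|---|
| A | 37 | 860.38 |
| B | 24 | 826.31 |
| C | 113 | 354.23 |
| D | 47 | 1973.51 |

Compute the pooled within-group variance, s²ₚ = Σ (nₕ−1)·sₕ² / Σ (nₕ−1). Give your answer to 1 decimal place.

A: (37−1)·860.38² = 36·740253.7444 = 26649134.7984
B: (24−1)·826.31² = 23·682788.2161 = 15704128.9703
C: (113−1)·354.23² = 112·125478.8929 = 14053636.0048
D: (47−1)·1973.51² = 46·3894741.7201 = 179158119.1246
Numerator = 235565018.8981; denominator = Σ(nₕ−1) = 217.
s²ₚ = 235565018.8981/217 = 1085553.082... → 1085553.1.

1085553.1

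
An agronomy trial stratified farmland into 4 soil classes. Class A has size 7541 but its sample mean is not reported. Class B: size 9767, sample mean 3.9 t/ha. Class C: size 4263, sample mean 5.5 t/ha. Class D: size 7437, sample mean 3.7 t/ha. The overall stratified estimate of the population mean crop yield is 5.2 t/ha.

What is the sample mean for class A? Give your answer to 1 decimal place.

Σ Nₕx̄ₕ = N·μ, so 7541·x̄_A = 29008·5.2 − (9767·3.9 + 4263·5.5 + 7437·3.7).
= 150841.6 − 89054.7 = 61786.9.
x̄_A = 61786.9 / 7541 = 8.193... → 8.2.

8.2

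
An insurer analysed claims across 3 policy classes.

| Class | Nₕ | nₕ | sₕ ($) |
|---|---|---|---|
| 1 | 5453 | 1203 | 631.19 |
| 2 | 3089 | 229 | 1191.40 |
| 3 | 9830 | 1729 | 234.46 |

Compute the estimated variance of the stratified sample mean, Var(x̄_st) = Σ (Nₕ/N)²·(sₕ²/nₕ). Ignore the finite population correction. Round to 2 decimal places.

N = 18372. Term for each stratum: Wₕ²sₕ²/nₕ.
Var(x̄_st) = 29.17512 + 175.22766 + 9.10200 = 213.50478 → 213.50.

213.50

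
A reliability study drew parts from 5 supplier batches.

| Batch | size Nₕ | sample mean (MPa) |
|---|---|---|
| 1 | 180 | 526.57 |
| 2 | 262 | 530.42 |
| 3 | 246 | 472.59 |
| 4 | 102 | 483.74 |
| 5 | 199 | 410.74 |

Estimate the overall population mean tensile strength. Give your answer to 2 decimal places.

N = 989; weights Wₕ = Nₕ/N = (0.1820, 0.2649, 0.2487, 0.1031, 0.2012).
x̄_st = Σ Wₕ·x̄ₕ = 0.1820·526.57 + 0.2649·530.42 + 0.2487·472.59 + 0.1031·483.74 + 0.2012·410.74 ≈ 486.4394...
→ 486.44.

486.44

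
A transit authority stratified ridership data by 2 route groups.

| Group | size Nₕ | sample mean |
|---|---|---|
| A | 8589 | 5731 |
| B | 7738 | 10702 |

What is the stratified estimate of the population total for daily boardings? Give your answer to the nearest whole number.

132035635

Estimate total by summing Nₕ·x̄ₕ over strata.
8589·5731 + 7738·10702 = 49223559 + 82812076 = 132035635.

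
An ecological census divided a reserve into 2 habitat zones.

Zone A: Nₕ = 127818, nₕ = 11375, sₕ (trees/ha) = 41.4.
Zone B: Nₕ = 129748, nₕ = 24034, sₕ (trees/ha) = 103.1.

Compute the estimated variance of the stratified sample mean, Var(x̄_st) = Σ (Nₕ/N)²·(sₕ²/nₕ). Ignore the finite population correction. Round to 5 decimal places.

0.14934

N = 257566; Wₕ = Nₕ/N.
zone A: (127818/257566)²·41.4²/11375 = 0.03710703
zone B: (129748/257566)²·103.1²/24034 = 0.11223170
Sum = 0.14933874 → 0.14934.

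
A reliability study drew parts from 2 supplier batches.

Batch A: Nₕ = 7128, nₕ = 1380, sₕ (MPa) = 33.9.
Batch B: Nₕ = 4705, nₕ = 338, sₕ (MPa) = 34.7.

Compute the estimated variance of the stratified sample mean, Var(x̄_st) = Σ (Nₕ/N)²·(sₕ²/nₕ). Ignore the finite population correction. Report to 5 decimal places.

0.86539

N = 11833; Wₕ = Nₕ/N.
batch A: (7128/11833)²·33.9²/1380 = 0.30218017
batch B: (4705/11833)²·34.7²/338 = 0.56321184
Sum = 0.86539201 → 0.86539.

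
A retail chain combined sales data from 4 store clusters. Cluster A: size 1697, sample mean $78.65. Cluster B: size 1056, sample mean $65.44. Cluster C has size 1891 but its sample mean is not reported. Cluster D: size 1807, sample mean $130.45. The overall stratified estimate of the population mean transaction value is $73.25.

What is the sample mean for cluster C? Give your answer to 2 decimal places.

N = 1697 + 1056 + 1891 + 1807 = 6451.
Overall total = μ·N = 73.25·6451 = 472535.75.
Subtract the known strata: 1697·78.65 + 1056·65.44 + 1807·130.45 = 438296.84.
Remaining total for cluster C: 472535.75 − 438296.84 = 34238.91.
Divide by its size: 34238.91 / 1891 = 18.1062... → 18.11.

18.11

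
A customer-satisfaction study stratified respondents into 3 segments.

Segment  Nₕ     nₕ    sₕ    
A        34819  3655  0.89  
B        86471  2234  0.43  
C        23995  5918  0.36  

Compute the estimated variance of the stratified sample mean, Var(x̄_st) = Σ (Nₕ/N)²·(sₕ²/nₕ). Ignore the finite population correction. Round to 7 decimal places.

N = 145285. Term for each stratum: Wₕ²sₕ²/nₕ.
Var(x̄_st) = 0.0000124475 + 0.0000293193 + 0.0000005974 = 0.0000423642 → 0.0000424.

0.0000424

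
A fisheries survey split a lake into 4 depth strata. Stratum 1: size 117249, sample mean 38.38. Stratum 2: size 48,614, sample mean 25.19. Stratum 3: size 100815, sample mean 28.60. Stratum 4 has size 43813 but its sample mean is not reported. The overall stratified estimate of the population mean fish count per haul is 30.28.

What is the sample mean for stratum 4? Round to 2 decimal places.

18.12

N = 117249 + 48614 + 100815 + 43813 = 310491.
Overall total = μ·N = 30.28·310491 = 9401667.48.
Subtract the known strata: 117249·38.38 + 48614·25.19 + 100815·28.60 = 8607912.28.
Remaining total for stratum 4: 9401667.48 − 8607912.28 = 793755.2.
Divide by its size: 793755.2 / 43813 = 18.1169... → 18.12.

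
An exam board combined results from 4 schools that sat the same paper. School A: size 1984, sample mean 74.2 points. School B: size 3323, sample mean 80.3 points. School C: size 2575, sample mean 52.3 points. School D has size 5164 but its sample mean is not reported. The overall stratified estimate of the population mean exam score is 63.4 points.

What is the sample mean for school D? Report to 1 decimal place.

53.9

N = 1984 + 3323 + 2575 + 5164 = 13046.
Overall total = μ·N = 63.4·13046 = 827116.4.
Subtract the known strata: 1984·74.2 + 3323·80.3 + 2575·52.3 = 548722.2.
Remaining total for school D: 827116.4 − 548722.2 = 278394.2.
Divide by its size: 278394.2 / 5164 = 53.911... → 53.9.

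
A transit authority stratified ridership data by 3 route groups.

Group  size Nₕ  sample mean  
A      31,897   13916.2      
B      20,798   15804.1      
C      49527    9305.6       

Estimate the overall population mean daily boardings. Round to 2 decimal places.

x̄_st = (Σ Nₕx̄ₕ) / (Σ Nₕ) = (31897·13916.2 + 20798·15804.1 + 49527·9305.6) / 102222
= 1233457154.4 / 102222 = 12066.4549... → 12066.45.

12066.45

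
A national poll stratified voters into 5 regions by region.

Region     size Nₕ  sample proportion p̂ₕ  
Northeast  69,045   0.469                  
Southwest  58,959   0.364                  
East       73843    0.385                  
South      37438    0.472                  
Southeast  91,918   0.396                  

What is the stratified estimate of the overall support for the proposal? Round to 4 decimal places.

0.4117

Wₕ = Nₕ/N with N = 331203: 0.2085, 0.1780, 0.2230, 0.1130, 0.2775.
p̂_st = 0.2085·0.469 + 0.1780·0.364 + 0.2230·0.385 + 0.1130·0.472 + 0.2775·0.396 ≈ 0.411660... → 0.4117.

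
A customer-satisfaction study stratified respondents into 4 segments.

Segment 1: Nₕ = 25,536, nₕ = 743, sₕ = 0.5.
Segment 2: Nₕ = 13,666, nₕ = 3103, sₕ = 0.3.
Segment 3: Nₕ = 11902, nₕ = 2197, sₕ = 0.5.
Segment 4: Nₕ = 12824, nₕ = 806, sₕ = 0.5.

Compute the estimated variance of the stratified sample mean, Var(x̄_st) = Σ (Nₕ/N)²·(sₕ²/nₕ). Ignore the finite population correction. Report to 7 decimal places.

0.0000714

N = 63928. Term for each stratum: Wₕ²sₕ²/nₕ.
Var(x̄_st) = 0.0000536877 + 0.0000013254 + 0.0000039443 + 0.0000124816 = 0.0000714390 → 0.0000714.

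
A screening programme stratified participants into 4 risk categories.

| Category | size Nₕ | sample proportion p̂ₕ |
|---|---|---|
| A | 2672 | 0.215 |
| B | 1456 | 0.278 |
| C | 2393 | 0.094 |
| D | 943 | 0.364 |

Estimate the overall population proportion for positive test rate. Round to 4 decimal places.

Wₕ = Nₕ/N with N = 7464: 0.3580, 0.1951, 0.3206, 0.1263.
p̂_st = 0.3580·0.215 + 0.1951·0.278 + 0.3206·0.094 + 0.1263·0.364 ≈ 0.207321... → 0.2073.

0.2073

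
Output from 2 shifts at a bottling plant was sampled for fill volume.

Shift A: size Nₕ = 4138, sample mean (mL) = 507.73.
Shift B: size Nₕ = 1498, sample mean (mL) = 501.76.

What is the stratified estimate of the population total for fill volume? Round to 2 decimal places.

A: 4138·507.73 = 2100986.74
B: 1498·501.76 = 751636.48
τ̂ = Σ Nₕx̄ₕ = 2852623.22.

2852623.22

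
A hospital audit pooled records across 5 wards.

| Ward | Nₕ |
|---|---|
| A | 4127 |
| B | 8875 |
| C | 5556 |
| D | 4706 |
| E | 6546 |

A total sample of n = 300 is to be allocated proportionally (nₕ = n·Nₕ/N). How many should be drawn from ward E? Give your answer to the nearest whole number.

N = 4127 + 8875 + 5556 + 4706 + 6546 = 29810.
n_E = 300·6546/29810 = 65.877... → 66.

66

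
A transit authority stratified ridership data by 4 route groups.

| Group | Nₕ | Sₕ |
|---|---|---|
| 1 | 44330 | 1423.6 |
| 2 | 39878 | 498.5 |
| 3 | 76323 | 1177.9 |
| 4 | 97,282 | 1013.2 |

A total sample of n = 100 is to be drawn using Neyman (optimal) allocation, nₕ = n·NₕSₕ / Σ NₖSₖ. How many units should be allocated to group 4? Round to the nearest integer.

36

1: NₕSₕ = 44330·1423.6 = 63108188
2: NₕSₕ = 39878·498.5 = 19879183
3: NₕSₕ = 76323·1177.9 = 89900861.7
4: NₕSₕ = 97282·1013.2 = 98566122.4
Σ NₕSₕ = 271454355.1.
n_4 = 100·98566122.4/271454355.1 = 36.310... → 36.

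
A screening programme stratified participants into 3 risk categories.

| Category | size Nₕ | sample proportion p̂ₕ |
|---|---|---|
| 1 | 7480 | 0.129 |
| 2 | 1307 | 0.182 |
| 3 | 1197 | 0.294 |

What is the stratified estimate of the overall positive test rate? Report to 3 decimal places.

N = 7480 + 1307 + 1197 = 9984.
Overall proportion = Σ (Nₕ/N)·p̂ₕ.
Σ Nₕp̂ₕ = 964.92 + 237.874 + 351.918 = 1554.712.
1554.712 / 9984 = 0.15572... → 0.156.

0.156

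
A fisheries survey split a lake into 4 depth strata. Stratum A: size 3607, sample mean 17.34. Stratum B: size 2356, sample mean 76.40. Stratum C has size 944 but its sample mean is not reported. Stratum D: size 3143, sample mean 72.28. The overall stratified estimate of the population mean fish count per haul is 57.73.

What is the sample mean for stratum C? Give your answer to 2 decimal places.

117.02

Σ Nₕx̄ₕ = N·μ, so 944·x̄_C = 10050·57.73 − (3607·17.34 + 2356·76.40 + 3143·72.28).
= 580186.5 − 469719.82 = 110466.68.
x̄_C = 110466.68 / 944 = 117.0198... → 117.02.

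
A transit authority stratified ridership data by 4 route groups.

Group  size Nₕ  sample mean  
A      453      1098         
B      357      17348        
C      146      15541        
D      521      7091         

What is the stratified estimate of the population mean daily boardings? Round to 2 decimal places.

x̄_st = (Σ Nₕx̄ₕ) / (Σ Nₕ) = (453·1098 + 357·17348 + 146·15541 + 521·7091) / 1477
= 12654027 / 1477 = 8567.3846... → 8567.38.

8567.38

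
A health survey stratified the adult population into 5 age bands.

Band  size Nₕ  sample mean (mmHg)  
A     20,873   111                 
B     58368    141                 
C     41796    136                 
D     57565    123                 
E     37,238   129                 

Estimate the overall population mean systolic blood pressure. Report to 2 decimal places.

130.26

N = 215840; weights Wₕ = Nₕ/N = (0.0967, 0.2704, 0.1936, 0.2667, 0.1725).
x̄_st = Σ Wₕ·x̄ₕ = 0.0967·111 + 0.2704·141 + 0.1936·136 + 0.2667·123 + 0.1725·129 ≈ 130.2597...
→ 130.26.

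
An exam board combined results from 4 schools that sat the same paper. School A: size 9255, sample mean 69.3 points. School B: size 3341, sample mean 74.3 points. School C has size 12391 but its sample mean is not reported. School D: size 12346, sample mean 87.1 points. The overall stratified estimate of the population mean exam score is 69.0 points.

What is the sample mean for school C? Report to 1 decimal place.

49.3

Σ Nₕx̄ₕ = N·μ, so 12391·x̄_C = 37333·69.0 − (9255·69.3 + 3341·74.3 + 12346·87.1).
= 2575977 − 1964944.4 = 611032.6.
x̄_C = 611032.6 / 12391 = 49.313... → 49.3.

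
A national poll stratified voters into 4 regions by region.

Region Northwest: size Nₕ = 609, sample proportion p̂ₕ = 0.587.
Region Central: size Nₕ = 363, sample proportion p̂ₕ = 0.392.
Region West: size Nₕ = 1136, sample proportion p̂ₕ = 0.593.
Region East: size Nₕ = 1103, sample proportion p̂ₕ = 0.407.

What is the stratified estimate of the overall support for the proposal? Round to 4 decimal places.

Wₕ = Nₕ/N with N = 3211: 0.1897, 0.1130, 0.3538, 0.3435.
p̂_st = 0.1897·0.587 + 0.1130·0.392 + 0.3538·0.593 + 0.3435·0.407 ≈ 0.505247... → 0.5052.

0.5052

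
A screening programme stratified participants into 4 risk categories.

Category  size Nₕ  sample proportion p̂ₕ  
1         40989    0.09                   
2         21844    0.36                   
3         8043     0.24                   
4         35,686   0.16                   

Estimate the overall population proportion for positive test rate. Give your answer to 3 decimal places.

Wₕ = Nₕ/N with N = 106562: 0.3846, 0.2050, 0.0755, 0.3349.
p̂_st = 0.3846·0.09 + 0.2050·0.36 + 0.0755·0.24 + 0.3349·0.16 ≈ 0.18011... → 0.180.

0.180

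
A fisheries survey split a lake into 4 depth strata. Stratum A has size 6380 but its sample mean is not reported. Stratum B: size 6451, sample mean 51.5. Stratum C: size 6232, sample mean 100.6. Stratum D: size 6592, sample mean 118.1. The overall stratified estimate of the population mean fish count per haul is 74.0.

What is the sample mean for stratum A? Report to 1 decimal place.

Σ Nₕx̄ₕ = N·μ, so 6380·x̄_A = 25655·74.0 − (6451·51.5 + 6232·100.6 + 6592·118.1).
= 1898470 − 1737680.9 = 160789.1.
x̄_A = 160789.1 / 6380 = 25.202... → 25.2.

25.2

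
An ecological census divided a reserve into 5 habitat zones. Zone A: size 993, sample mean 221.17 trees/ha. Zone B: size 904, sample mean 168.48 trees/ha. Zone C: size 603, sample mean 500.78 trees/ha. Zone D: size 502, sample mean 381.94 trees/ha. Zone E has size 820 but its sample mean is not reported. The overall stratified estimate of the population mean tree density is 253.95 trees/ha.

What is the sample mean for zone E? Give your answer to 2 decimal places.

N = 993 + 904 + 603 + 502 + 820 = 3822.
Overall total = μ·N = 253.95·3822 = 970596.9.
Subtract the known strata: 993·221.17 + 904·168.48 + 603·500.78 + 502·381.94 = 865631.95.
Remaining total for zone E: 970596.9 − 865631.95 = 104964.95.
Divide by its size: 104964.95 / 820 = 128.0060... → 128.01.

128.01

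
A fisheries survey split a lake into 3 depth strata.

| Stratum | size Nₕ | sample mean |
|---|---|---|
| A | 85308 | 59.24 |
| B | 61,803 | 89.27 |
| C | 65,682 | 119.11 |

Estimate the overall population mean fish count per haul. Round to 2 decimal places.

N = 212793; weights Wₕ = Nₕ/N = (0.4009, 0.2904, 0.3087).
x̄_st = Σ Wₕ·x̄ₕ = 0.4009·59.24 + 0.2904·89.27 + 0.3087·119.11 ≈ 86.4417...
→ 86.44.

86.44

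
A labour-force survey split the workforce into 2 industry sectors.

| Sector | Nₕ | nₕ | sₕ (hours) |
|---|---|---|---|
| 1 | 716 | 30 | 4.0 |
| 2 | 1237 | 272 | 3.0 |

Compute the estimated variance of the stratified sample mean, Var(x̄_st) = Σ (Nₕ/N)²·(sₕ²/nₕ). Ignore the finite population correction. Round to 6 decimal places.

N = 1953. Term for each stratum: Wₕ²sₕ²/nₕ.
Var(x̄_st) = 0.071683679 + 0.013274205 = 0.084957884 → 0.084958.

0.084958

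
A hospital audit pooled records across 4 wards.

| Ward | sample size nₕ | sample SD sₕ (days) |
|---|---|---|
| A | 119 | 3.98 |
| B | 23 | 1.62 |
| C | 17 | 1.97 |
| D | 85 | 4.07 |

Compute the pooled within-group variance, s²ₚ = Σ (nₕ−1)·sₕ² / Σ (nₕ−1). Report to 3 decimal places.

Degrees of freedom: 118 + 22 + 16 + 84 = 240.
Σ(nₕ−1)sₕ² = 118·15.8404 + 22·2.6244 + 16·3.8809 + 84·16.5649 = 3380.45.
s²ₚ = 3380.45 / 240 = 14.08521... → 14.085.

14.085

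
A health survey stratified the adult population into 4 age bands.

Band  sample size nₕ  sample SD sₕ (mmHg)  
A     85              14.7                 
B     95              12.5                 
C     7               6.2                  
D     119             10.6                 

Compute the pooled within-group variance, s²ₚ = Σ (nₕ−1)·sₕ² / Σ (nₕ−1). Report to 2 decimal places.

A: (85−1)·14.7² = 84·216.09 = 18151.56
B: (95−1)·12.5² = 94·156.25 = 14687.5
C: (7−1)·6.2² = 6·38.44 = 230.64
D: (119−1)·10.6² = 118·112.36 = 13258.48
Numerator = 46328.18; denominator = Σ(nₕ−1) = 302.
s²ₚ = 46328.18/302 = 153.4046... → 153.40.

153.40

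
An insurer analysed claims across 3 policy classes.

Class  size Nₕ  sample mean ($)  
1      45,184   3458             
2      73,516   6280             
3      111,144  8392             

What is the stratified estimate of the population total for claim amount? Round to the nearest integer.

Population total = Σ Nₕ·x̄ₕ (each stratum's size times its mean).
45184·3458 + 73516·6280 + 111144·8392 = 156246272 + 461680480 + 932720448 = 1550647200.

1550647200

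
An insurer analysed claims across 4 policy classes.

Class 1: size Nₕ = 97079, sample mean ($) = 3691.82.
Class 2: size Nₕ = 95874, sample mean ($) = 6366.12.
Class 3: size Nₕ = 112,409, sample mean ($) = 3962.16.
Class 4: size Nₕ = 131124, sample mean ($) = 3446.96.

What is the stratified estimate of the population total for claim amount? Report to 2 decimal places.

1866105209.14

1: 97079·3691.82 = 358398193.78
2: 95874·6366.12 = 610345388.88
3: 112409·3962.16 = 445382443.44
4: 131124·3446.96 = 451979183.04
τ̂ = Σ Nₕx̄ₕ = 1866105209.14.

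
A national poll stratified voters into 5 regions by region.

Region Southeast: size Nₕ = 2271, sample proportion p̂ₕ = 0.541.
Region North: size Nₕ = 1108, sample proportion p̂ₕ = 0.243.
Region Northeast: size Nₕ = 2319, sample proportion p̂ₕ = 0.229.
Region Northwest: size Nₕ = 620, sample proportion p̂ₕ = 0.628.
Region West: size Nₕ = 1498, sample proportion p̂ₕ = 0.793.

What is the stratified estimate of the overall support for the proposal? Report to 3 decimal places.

Wₕ = Nₕ/N with N = 7816: 0.2906, 0.1418, 0.2967, 0.0793, 0.1917.
p̂_st = 0.2906·0.541 + 0.1418·0.243 + 0.2967·0.229 + 0.0793·0.628 + 0.1917·0.793 ≈ 0.46138... → 0.461.

0.461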